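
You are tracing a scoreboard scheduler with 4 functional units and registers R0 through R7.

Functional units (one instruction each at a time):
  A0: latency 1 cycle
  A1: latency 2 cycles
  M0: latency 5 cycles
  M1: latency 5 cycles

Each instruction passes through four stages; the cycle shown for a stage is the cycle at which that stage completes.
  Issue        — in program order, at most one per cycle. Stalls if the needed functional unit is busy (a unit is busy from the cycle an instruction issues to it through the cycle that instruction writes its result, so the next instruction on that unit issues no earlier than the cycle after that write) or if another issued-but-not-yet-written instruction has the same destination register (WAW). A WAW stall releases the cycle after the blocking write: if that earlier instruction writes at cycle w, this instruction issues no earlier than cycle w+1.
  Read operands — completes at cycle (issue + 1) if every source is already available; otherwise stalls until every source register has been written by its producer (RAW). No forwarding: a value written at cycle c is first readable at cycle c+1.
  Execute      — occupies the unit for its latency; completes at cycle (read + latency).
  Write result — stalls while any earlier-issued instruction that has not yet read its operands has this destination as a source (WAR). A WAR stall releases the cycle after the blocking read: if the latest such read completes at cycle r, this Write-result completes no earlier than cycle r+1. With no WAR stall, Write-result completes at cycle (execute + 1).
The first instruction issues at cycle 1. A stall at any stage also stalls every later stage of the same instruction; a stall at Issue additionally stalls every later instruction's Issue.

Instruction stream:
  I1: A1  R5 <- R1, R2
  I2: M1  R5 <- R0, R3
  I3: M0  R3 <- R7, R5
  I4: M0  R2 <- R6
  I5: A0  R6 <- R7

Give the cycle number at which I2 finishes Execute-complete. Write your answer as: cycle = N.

cycle = 12

cycle 1: I1 issues→A1
cycle 2: I1 reads
cycle 4: I1 exec-done
cycle 5: I1 writes R5
cycle 6: I2 issues→M1
cycle 7: I2 reads · I3 issues→M0
cycle 12: I2 exec-done
cycle 13: I2 writes R5
cycle 14: I3 reads
cycle 19: I3 exec-done
cycle 20: I3 writes R3
cycle 21: I4 issues→M0
cycle 22: I4 reads · I5 issues→A0
cycle 23: I5 reads
cycle 24: I5 exec-done
cycle 25: I5 writes R6
cycle 27: I4 exec-done
cycle 28: I4 writes R2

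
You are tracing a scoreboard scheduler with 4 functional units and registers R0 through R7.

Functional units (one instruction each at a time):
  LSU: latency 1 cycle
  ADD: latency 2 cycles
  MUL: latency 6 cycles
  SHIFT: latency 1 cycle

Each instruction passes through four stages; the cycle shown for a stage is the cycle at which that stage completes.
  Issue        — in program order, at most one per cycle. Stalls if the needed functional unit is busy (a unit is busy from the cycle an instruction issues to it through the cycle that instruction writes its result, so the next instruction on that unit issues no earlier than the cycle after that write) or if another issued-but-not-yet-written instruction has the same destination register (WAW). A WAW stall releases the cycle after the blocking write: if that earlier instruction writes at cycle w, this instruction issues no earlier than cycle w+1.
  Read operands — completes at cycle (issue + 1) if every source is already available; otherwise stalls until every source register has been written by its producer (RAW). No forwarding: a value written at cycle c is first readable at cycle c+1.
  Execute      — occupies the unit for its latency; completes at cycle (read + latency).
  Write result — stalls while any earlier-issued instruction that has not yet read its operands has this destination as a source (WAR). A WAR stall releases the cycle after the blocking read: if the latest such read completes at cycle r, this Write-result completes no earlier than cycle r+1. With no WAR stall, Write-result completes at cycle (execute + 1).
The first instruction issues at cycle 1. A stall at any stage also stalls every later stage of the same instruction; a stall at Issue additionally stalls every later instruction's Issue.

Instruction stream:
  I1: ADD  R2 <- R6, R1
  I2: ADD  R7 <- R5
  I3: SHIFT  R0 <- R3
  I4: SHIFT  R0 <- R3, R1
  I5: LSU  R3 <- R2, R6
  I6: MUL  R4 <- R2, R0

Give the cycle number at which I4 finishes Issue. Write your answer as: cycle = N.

cycle = 11

I1 -> (1, 2, 4, 5)
I2 -> (6, 7, 9, 10)  // struct: ADD busy until I1 writes@5
I3 -> (7, 8, 9, 10)
I4 -> (11, 12, 13, 14)  // struct: SHIFT busy until I3 writes@10
I5 -> (12, 13, 14, 15)
I6 -> (13, 15, 21, 22)  // RAW R0: wait I4 write@14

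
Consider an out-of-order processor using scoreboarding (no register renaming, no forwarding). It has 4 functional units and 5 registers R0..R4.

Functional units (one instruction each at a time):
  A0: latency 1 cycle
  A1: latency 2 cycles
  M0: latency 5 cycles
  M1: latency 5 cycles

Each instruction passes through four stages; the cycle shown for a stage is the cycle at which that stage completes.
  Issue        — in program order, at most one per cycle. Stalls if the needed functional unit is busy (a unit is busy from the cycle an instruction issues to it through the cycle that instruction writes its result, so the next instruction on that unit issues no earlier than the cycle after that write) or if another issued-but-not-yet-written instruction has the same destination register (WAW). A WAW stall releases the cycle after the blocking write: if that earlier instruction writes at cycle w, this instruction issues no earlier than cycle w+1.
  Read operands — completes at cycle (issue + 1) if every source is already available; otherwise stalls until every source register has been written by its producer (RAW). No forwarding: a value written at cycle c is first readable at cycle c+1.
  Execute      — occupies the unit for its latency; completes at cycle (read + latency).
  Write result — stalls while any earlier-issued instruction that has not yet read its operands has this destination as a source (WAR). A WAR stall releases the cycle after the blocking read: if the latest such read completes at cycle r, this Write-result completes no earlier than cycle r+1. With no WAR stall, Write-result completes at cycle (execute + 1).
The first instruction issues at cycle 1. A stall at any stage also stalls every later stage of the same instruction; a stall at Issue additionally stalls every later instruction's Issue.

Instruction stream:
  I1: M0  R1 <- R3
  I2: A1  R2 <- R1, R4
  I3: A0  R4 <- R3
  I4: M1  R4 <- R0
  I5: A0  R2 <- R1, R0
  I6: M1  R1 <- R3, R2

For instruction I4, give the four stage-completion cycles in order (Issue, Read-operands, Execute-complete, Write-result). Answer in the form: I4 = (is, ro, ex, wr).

1) issue 1, read 2, done 7, write 8
2) issue 2, read 9, done 11, write 12  <RAW R1: wait I1 write@8>
3) issue 3, read 4, done 5, write 10  <WAR R4: wait I2 read@9>
4) issue 11, read 12, done 17, write 18  <WAW R4: wait I3 write@10>
5) issue 13, read 14, done 15, write 16  <WAW R2: wait I2 write@12>
6) issue 19, read 20, done 25, write 26  <struct: M1 busy until I4 writes@18>

I4 = (11, 12, 17, 18)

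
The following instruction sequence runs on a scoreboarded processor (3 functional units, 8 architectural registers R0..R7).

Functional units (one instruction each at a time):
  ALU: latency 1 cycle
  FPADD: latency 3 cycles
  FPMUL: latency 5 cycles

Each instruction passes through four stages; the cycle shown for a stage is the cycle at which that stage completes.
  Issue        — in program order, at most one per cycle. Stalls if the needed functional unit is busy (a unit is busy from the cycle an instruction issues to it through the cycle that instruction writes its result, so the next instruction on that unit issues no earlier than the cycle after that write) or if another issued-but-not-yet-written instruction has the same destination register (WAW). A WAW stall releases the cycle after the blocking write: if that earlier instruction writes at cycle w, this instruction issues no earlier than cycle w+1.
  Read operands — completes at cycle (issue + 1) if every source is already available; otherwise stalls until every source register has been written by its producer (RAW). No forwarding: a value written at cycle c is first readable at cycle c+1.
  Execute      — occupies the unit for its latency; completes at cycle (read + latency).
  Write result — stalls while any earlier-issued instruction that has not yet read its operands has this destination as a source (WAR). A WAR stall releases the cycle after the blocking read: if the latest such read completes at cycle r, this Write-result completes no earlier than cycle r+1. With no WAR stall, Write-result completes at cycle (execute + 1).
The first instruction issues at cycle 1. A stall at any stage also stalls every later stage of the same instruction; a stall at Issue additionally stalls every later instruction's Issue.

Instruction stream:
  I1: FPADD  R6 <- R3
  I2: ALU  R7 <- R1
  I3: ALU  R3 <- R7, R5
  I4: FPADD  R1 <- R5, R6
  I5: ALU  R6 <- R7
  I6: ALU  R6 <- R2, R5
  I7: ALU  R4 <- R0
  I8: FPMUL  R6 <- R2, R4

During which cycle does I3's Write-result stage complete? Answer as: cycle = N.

cycle = 9

I1  is:1  ro:2  ex:5  wr:6
I2  is:2  ro:3  ex:4  wr:5
I3  is:6  ro:7  ex:8  wr:9  — struct: ALU busy until I2 writes@5
I4  is:7  ro:8  ex:11  wr:12
I5  is:10  ro:11  ex:12  wr:13  — struct: ALU busy until I3 writes@9
I6  is:14  ro:15  ex:16  wr:17  — struct: ALU busy until I5 writes@13
I7  is:18  ro:19  ex:20  wr:21  — struct: ALU busy until I6 writes@17
I8  is:19  ro:22  ex:27  wr:28  — RAW R4: wait I7 write@21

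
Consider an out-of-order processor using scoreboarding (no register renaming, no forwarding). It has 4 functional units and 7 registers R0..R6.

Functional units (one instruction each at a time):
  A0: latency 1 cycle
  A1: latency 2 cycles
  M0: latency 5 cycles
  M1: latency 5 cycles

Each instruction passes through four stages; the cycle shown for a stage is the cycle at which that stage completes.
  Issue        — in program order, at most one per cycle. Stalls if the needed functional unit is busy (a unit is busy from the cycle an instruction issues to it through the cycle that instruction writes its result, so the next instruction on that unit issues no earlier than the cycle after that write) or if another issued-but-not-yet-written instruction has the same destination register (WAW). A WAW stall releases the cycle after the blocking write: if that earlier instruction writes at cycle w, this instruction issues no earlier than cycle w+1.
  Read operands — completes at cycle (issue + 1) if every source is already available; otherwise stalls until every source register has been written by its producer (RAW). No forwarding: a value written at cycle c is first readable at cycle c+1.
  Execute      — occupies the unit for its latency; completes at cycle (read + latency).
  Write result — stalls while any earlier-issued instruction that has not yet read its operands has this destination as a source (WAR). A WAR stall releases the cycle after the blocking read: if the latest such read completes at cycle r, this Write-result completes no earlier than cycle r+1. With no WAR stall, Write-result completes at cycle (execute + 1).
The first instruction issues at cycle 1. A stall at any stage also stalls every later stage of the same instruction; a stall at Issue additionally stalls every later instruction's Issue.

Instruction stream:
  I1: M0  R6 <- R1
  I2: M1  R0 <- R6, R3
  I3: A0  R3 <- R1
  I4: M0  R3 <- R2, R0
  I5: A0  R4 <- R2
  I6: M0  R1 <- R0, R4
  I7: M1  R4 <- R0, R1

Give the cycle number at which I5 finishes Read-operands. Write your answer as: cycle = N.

cycle = 13

I1: IS=1 RO=2 EX=7 WR=8
I2: IS=2 RO=9 EX=14 WR=15  [RAW R6: wait I1 write@8]
I3: IS=3 RO=4 EX=5 WR=10  [WAR R3: wait I2 read@9]
I4: IS=11 RO=16 EX=21 WR=22  [WAW R3: wait I3 write@10; RAW R0: wait I2 write@15]
I5: IS=12 RO=13 EX=14 WR=15
I6: IS=23 RO=24 EX=29 WR=30  [struct: M0 busy until I4 writes@22]
I7: IS=24 RO=31 EX=36 WR=37  [RAW R1: wait I6 write@30]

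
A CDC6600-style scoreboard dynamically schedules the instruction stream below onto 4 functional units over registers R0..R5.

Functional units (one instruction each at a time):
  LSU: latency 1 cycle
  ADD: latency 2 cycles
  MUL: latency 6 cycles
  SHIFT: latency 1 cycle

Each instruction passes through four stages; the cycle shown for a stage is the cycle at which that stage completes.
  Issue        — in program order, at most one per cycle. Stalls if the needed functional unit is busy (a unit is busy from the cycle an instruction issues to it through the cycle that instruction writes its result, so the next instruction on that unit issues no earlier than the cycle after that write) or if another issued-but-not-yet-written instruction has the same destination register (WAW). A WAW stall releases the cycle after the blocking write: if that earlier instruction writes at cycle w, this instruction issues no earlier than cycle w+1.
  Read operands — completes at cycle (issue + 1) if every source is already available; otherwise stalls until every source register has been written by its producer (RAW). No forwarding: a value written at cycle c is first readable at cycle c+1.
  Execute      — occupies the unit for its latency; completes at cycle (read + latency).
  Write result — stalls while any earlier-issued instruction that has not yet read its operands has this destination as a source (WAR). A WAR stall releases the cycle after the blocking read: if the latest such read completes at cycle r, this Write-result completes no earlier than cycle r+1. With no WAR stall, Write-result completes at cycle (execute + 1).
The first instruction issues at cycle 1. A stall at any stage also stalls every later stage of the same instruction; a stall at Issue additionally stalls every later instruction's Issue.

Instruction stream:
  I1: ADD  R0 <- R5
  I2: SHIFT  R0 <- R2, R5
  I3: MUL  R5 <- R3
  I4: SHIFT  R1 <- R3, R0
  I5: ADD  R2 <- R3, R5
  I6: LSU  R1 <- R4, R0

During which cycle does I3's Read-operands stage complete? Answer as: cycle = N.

cycle = 8

I1 -> (1, 2, 4, 5)
I2 -> (6, 7, 8, 9)  // WAW R0: wait I1 write@5
I3 -> (7, 8, 14, 15)
I4 -> (10, 11, 12, 13)  // struct: SHIFT busy until I2 writes@9
I5 -> (11, 16, 18, 19)  // RAW R5: wait I3 write@15
I6 -> (14, 15, 16, 17)  // WAW R1: wait I4 write@13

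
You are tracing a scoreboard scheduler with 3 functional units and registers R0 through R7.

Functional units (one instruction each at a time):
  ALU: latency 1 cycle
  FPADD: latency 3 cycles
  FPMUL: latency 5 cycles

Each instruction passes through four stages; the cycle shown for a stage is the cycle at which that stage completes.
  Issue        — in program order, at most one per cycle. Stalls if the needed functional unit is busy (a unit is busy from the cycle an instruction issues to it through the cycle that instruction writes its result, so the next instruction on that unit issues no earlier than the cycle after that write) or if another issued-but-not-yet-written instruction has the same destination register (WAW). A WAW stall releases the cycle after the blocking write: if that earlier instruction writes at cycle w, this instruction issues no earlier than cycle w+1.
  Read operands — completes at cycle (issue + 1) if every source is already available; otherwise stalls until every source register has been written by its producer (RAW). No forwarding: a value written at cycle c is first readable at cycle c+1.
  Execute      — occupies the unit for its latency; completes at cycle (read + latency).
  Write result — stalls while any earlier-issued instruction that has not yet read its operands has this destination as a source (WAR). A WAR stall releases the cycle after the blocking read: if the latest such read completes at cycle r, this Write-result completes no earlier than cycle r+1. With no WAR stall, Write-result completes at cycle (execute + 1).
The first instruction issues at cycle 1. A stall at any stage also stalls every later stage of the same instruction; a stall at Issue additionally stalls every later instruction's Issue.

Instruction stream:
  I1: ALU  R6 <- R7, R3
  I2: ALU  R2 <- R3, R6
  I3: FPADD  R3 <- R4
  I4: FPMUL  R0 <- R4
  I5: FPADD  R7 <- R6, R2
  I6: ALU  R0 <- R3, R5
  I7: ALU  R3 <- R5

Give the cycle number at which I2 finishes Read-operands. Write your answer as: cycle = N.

I1: IS=1 RO=2 EX=3 WR=4
I2: IS=5 RO=6 EX=7 WR=8  [struct: ALU busy until I1 writes@4]
I3: IS=6 RO=7 EX=10 WR=11
I4: IS=7 RO=8 EX=13 WR=14
I5: IS=12 RO=13 EX=16 WR=17  [struct: FPADD busy until I3 writes@11]
I6: IS=15 RO=16 EX=17 WR=18  [WAW R0: wait I4 write@14]
I7: IS=19 RO=20 EX=21 WR=22  [struct: ALU busy until I6 writes@18]

cycle = 6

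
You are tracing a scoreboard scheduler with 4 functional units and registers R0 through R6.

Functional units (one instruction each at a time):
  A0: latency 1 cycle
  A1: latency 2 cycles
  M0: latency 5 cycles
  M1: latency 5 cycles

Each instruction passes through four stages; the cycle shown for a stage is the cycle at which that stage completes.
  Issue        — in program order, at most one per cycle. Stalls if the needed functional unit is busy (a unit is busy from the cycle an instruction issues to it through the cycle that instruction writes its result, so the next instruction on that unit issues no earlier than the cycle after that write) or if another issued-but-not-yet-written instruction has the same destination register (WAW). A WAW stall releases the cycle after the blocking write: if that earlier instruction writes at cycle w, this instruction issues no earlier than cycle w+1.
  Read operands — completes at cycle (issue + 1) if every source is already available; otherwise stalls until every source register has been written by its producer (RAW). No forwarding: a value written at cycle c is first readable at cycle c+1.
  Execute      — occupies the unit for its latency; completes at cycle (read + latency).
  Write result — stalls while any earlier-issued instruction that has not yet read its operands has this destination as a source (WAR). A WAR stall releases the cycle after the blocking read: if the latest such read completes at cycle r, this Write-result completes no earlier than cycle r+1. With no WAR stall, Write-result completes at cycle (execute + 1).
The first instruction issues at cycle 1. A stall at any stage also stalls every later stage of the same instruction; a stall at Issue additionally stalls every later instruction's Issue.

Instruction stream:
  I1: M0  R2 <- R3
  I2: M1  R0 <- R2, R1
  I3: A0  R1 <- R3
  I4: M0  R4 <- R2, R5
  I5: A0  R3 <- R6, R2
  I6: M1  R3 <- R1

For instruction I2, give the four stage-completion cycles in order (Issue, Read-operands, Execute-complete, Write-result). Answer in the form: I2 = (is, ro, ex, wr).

t=1  issue I1 (M0)
t=2  I1 read-ops; issue I2 (M1)
t=3  issue I3 (A0)
t=4  I3 read-ops
t=5  I3 finished on A0
t=7  I1 finished on M0
t=8  I1→R2
t=9  I2 read-ops; issue I4 (M0)
t=10  I3→R1; I4 read-ops
t=11  issue I5 (A0)
t=12  I5 read-ops
t=13  I5 finished on A0
t=14  I2 finished on M1; I5→R3
t=15  I2→R0; I4 finished on M0
t=16  I4→R4; issue I6 (M1)
t=17  I6 read-ops
t=22  I6 finished on M1
t=23  I6→R3

I2 = (2, 9, 14, 15)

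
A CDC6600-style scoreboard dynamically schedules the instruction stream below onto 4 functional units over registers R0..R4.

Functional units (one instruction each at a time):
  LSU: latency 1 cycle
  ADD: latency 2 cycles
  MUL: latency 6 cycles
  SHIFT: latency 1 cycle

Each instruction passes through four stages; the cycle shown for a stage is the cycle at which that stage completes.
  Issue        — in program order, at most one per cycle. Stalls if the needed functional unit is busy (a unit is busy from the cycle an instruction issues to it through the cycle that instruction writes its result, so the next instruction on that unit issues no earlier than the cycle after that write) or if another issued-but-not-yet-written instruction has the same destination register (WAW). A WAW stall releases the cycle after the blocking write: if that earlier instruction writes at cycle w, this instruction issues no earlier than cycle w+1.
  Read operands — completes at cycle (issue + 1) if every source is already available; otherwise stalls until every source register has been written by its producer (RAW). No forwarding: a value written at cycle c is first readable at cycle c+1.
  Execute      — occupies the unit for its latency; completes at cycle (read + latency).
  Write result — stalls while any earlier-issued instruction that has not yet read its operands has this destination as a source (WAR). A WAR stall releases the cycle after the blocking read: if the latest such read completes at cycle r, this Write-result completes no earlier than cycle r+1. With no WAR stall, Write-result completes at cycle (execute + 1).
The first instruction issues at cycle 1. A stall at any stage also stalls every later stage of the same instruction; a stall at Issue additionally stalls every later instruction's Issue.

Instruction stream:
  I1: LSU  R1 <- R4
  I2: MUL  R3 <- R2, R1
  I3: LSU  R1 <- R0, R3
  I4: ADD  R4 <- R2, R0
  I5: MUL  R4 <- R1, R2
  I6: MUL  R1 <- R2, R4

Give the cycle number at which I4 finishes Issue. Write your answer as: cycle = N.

cycle = 6

c1: I1 dispatched to LSU
c2: I1 operands ready · I2 dispatched to MUL
c3: I1 complete
c4: R1←I1
c5: I2 operands ready · I3 dispatched to LSU
c6: I4 dispatched to ADD
c7: I4 operands ready
c9: I4 complete
c10: R4←I4
c11: I2 complete
c12: R3←I2
c13: I3 operands ready · I5 dispatched to MUL
c14: I3 complete
c15: R1←I3
c16: I5 operands ready
c22: I5 complete
c23: R4←I5
c24: I6 dispatched to MUL
c25: I6 operands ready
c31: I6 complete
c32: R1←I6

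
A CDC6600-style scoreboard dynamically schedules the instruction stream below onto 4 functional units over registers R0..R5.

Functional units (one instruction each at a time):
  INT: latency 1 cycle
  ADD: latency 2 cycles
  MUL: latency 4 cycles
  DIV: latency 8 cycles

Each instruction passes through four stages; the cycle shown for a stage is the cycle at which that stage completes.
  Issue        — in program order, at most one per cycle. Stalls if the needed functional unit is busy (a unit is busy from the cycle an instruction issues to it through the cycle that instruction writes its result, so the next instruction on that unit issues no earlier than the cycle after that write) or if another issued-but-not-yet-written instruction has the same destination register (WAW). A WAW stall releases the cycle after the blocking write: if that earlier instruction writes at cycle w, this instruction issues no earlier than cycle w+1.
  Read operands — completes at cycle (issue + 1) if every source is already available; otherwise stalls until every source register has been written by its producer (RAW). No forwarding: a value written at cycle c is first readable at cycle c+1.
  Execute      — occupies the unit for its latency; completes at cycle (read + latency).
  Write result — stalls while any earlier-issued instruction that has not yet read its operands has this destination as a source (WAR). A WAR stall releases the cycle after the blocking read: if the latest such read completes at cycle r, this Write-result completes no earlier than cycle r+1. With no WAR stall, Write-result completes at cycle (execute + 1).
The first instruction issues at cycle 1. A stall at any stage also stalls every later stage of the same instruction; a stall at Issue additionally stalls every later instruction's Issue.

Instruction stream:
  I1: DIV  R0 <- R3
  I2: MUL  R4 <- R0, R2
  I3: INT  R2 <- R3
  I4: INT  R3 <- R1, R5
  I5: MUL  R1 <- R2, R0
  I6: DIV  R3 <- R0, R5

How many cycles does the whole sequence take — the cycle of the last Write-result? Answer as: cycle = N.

cycle = 29

cycle 1: I1→DIV
cycle 2: I1 RO, I2→MUL
cycle 3: I3→INT
cycle 4: I3 RO
cycle 5: I3 EX
cycle 10: I1 EX
cycle 11: I1 WR R0
cycle 12: I2 RO
cycle 13: I3 WR R2
cycle 14: I4→INT
cycle 15: I4 RO
cycle 16: I2 EX, I4 EX
cycle 17: I2 WR R4, I4 WR R3
cycle 18: I5→MUL
cycle 19: I5 RO, I6→DIV
cycle 20: I6 RO
cycle 23: I5 EX
cycle 24: I5 WR R1
cycle 28: I6 EX
cycle 29: I6 WR R3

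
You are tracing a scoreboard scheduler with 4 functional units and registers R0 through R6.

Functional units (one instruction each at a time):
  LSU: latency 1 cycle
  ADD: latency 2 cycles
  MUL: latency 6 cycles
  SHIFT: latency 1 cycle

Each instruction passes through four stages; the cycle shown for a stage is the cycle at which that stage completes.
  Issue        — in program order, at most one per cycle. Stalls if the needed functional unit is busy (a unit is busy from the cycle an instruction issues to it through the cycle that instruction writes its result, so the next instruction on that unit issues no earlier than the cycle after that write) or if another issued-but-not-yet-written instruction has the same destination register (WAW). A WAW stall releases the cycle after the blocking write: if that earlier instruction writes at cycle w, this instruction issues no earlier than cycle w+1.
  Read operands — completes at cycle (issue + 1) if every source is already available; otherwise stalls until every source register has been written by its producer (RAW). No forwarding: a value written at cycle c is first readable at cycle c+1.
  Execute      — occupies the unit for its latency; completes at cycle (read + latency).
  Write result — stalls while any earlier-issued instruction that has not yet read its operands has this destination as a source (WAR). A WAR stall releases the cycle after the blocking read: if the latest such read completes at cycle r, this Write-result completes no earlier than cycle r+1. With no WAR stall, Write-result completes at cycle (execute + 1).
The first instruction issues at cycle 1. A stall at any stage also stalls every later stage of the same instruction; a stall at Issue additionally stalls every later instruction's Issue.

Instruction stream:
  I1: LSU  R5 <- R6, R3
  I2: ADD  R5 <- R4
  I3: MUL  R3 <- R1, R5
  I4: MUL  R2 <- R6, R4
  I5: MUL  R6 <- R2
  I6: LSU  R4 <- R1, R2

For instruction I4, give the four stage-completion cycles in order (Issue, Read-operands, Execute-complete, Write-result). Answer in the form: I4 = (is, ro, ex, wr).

c1: I1 issues→LSU
c2: I1 reads
c3: I1 exec-done
c4: I1 writes R5
c5: I2 issues→ADD
c6: I2 reads | I3 issues→MUL
c8: I2 exec-done
c9: I2 writes R5
c10: I3 reads
c16: I3 exec-done
c17: I3 writes R3
c18: I4 issues→MUL
c19: I4 reads
c25: I4 exec-done
c26: I4 writes R2
c27: I5 issues→MUL
c28: I5 reads | I6 issues→LSU
c29: I6 reads
c30: I6 exec-done
c31: I6 writes R4
c34: I5 exec-done
c35: I5 writes R6

I4 = (18, 19, 25, 26)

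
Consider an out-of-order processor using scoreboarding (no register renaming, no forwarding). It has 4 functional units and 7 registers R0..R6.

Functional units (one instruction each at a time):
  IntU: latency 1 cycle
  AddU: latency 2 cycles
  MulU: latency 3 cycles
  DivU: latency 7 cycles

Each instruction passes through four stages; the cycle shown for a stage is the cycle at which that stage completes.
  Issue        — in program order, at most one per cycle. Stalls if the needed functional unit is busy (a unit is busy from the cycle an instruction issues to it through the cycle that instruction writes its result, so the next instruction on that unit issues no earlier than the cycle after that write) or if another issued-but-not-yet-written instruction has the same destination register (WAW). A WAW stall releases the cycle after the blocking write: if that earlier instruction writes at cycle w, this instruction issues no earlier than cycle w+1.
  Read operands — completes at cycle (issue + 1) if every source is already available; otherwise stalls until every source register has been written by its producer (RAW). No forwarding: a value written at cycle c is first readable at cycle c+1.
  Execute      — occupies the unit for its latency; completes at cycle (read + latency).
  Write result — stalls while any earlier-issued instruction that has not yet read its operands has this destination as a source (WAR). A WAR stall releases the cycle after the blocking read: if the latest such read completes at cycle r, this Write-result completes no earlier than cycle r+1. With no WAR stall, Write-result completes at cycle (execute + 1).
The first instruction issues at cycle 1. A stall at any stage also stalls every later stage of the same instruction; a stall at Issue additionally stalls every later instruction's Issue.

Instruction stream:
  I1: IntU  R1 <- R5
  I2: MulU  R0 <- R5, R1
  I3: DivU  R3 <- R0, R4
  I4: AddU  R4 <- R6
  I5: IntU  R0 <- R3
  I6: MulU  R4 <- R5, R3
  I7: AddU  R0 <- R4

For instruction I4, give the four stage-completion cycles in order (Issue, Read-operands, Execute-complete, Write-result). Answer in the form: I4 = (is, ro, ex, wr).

I4 = (4, 5, 7, 11)

[1] I1 issues→IntU
[2] I1 reads · I2 issues→MulU
[3] I1 exec-done · I3 issues→DivU
[4] I1 writes R1 · I4 issues→AddU
[5] I2 reads · I4 reads
[7] I4 exec-done
[8] I2 exec-done
[9] I2 writes R0
[10] I3 reads · I5 issues→IntU
[11] I4 writes R4
[12] I6 issues→MulU
[17] I3 exec-done
[18] I3 writes R3
[19] I5 reads · I6 reads
[20] I5 exec-done
[21] I5 writes R0
[22] I6 exec-done · I7 issues→AddU
[23] I6 writes R4
[24] I7 reads
[26] I7 exec-done
[27] I7 writes R0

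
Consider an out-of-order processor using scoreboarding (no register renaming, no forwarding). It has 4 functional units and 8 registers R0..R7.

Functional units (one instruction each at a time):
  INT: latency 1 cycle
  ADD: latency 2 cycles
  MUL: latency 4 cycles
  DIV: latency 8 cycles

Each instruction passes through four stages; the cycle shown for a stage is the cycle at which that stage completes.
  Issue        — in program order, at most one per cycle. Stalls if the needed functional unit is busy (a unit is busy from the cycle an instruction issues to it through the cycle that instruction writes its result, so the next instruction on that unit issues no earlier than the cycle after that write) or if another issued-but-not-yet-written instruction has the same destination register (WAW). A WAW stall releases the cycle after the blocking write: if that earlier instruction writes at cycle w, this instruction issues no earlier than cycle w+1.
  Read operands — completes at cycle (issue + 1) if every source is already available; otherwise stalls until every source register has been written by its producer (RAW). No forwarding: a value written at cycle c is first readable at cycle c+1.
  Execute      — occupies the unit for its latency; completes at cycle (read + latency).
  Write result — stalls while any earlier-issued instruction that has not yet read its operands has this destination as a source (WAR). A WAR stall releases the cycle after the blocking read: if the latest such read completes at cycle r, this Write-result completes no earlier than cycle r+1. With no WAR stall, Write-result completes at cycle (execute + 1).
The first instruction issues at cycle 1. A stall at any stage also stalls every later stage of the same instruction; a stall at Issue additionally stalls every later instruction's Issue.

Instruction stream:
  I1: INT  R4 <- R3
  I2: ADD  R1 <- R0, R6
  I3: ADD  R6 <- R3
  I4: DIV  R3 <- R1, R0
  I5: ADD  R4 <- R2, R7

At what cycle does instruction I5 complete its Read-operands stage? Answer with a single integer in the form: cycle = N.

cycle = 13

I1 -> (1, 2, 3, 4)
I2 -> (2, 3, 5, 6)
I3 -> (7, 8, 10, 11)  // struct: ADD busy until I2 writes@6
I4 -> (8, 9, 17, 18)
I5 -> (12, 13, 15, 16)  // struct: ADD busy until I3 writes@11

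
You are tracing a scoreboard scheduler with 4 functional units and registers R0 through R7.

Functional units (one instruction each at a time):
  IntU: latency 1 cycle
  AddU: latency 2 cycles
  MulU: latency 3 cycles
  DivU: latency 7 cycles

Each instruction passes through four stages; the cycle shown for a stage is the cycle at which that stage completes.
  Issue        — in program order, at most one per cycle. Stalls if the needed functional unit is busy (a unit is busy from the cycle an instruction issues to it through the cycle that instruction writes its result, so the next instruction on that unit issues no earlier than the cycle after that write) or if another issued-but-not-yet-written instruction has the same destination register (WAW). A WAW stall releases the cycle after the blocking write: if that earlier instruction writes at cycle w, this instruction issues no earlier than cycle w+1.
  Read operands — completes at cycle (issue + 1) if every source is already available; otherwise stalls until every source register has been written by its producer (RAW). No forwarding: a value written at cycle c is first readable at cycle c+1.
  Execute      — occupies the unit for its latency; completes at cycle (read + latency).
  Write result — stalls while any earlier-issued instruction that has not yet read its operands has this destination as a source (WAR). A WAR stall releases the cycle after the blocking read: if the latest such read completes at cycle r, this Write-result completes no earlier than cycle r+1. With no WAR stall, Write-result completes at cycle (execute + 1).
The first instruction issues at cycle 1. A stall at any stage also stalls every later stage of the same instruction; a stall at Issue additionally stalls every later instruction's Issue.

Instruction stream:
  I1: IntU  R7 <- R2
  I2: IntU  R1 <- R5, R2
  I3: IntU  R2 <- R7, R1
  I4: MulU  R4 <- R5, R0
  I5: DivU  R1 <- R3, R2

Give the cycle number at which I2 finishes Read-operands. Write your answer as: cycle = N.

[1] issue I1 (IntU)
[2] I1 read-ops
[3] I1 finished on IntU
[4] I1→R7
[5] issue I2 (IntU)
[6] I2 read-ops
[7] I2 finished on IntU
[8] I2→R1
[9] issue I3 (IntU)
[10] I3 read-ops, issue I4 (MulU)
[11] I3 finished on IntU, I4 read-ops, issue I5 (DivU)
[12] I3→R2
[13] I5 read-ops
[14] I4 finished on MulU
[15] I4→R4
[20] I5 finished on DivU
[21] I5→R1

cycle = 6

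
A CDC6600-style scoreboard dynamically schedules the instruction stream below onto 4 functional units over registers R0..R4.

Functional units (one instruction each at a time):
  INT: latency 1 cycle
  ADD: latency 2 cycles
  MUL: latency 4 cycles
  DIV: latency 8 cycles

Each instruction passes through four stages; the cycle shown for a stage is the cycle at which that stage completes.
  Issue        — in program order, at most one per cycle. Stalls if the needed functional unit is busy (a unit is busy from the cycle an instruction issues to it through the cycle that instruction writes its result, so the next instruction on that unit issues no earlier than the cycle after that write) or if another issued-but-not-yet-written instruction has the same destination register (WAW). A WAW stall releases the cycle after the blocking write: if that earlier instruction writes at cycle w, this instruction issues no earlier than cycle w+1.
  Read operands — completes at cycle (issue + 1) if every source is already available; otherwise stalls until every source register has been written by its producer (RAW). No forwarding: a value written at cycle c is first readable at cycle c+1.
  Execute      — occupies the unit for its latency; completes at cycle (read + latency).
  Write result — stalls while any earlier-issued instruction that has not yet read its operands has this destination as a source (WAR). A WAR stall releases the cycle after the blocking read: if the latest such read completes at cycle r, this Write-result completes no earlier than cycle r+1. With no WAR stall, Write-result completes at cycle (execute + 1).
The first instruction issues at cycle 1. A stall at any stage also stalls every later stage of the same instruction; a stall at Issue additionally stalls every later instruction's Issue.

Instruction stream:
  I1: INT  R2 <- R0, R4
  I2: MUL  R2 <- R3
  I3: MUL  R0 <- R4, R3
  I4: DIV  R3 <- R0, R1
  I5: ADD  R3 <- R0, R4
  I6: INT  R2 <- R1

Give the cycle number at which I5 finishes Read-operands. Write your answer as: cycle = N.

cycle = 30

  I1 | 1 | 2 | 3 | 4
  I2 | 5 | 6 | 10 | 11   WAW R2: wait I1 write@4
  I3 | 12 | 13 | 17 | 18   struct: MUL busy until I2 writes@11
  I4 | 13 | 19 | 27 | 28   RAW R0: wait I3 write@18
  I5 | 29 | 30 | 32 | 33   WAW R3: wait I4 write@28
  I6 | 30 | 31 | 32 | 33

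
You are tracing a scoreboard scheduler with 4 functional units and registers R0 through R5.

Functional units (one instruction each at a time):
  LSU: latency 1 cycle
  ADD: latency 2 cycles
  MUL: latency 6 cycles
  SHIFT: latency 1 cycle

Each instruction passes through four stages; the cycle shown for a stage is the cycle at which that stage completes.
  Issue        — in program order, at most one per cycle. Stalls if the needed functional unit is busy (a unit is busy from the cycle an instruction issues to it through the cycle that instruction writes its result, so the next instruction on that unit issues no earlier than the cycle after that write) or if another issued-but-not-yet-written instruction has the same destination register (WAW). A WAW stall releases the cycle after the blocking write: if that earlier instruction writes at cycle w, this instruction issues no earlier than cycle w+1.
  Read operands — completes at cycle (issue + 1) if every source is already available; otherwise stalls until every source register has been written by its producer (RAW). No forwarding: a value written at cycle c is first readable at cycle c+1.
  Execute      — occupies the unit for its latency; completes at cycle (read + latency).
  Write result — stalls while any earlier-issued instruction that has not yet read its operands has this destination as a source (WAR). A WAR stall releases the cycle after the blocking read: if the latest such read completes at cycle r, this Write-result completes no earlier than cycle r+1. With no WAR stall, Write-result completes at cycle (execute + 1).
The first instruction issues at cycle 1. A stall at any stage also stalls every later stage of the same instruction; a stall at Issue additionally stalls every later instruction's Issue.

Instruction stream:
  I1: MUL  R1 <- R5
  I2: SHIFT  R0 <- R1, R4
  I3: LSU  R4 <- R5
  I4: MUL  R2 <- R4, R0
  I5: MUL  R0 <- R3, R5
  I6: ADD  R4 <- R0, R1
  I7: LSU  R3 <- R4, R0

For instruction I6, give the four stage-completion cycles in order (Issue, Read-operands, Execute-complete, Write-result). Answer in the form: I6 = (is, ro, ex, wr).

[I1] 1/2/8/9
[I2] 2/10/11/12  (RAW R1: wait I1 write@9)
[I3] 3/4/5/11  (WAR R4: wait I2 read@10)
[I4] 10/13/19/20  (struct: MUL busy until I1 writes@9; RAW R0: wait I2 write@12)
[I5] 21/22/28/29  (struct: MUL busy until I4 writes@20)
[I6] 22/30/32/33  (RAW R0: wait I5 write@29)
[I7] 23/34/35/36  (RAW R4: wait I6 write@33)

I6 = (22, 30, 32, 33)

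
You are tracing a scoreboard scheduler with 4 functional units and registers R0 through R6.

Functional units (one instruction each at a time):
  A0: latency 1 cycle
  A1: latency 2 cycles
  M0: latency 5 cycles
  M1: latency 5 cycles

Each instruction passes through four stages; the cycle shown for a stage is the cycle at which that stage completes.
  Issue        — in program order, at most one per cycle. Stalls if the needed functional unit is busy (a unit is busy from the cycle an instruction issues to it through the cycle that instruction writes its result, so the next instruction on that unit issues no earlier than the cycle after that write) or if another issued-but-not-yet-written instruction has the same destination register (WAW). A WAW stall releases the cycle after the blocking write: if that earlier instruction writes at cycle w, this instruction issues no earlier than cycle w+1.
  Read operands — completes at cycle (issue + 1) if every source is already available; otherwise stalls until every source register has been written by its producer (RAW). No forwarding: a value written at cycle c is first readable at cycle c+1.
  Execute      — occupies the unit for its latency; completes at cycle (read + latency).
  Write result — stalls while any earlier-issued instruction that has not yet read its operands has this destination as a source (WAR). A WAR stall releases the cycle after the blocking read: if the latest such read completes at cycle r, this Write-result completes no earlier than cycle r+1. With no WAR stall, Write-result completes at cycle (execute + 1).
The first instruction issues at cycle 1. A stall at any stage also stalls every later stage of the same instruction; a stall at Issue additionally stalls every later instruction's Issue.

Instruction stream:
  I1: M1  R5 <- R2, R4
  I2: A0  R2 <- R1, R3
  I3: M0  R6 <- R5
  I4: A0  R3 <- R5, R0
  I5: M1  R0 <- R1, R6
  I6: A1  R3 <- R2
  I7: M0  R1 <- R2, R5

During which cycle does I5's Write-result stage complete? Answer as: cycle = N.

cycle = 22

  I1 | 1 | 2 | 7 | 8
  I2 | 2 | 3 | 4 | 5
  I3 | 3 | 9 | 14 | 15   RAW R5: wait I1 write@8
  I4 | 6 | 9 | 10 | 11   struct: A0 busy until I2 writes@5 · RAW R5: wait I1 write@8
  I5 | 9 | 16 | 21 | 22   struct: M1 busy until I1 writes@8 · RAW R6: wait I3 write@15
  I6 | 12 | 13 | 15 | 16   WAW R3: wait I4 write@11
  I7 | 16 | 17 | 22 | 23   struct: M0 busy until I3 writes@15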